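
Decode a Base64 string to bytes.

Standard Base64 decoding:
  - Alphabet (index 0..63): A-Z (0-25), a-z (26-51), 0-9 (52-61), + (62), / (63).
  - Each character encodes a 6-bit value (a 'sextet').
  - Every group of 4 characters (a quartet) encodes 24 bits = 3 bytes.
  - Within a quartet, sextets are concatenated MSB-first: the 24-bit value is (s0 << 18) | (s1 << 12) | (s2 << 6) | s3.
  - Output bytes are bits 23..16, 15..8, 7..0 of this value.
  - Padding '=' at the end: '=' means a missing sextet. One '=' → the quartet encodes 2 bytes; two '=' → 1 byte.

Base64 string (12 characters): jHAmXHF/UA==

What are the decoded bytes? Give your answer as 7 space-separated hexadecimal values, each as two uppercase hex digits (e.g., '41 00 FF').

After char 0 ('j'=35): chars_in_quartet=1 acc=0x23 bytes_emitted=0
After char 1 ('H'=7): chars_in_quartet=2 acc=0x8C7 bytes_emitted=0
After char 2 ('A'=0): chars_in_quartet=3 acc=0x231C0 bytes_emitted=0
After char 3 ('m'=38): chars_in_quartet=4 acc=0x8C7026 -> emit 8C 70 26, reset; bytes_emitted=3
After char 4 ('X'=23): chars_in_quartet=1 acc=0x17 bytes_emitted=3
After char 5 ('H'=7): chars_in_quartet=2 acc=0x5C7 bytes_emitted=3
After char 6 ('F'=5): chars_in_quartet=3 acc=0x171C5 bytes_emitted=3
After char 7 ('/'=63): chars_in_quartet=4 acc=0x5C717F -> emit 5C 71 7F, reset; bytes_emitted=6
After char 8 ('U'=20): chars_in_quartet=1 acc=0x14 bytes_emitted=6
After char 9 ('A'=0): chars_in_quartet=2 acc=0x500 bytes_emitted=6
Padding '==': partial quartet acc=0x500 -> emit 50; bytes_emitted=7

Answer: 8C 70 26 5C 71 7F 50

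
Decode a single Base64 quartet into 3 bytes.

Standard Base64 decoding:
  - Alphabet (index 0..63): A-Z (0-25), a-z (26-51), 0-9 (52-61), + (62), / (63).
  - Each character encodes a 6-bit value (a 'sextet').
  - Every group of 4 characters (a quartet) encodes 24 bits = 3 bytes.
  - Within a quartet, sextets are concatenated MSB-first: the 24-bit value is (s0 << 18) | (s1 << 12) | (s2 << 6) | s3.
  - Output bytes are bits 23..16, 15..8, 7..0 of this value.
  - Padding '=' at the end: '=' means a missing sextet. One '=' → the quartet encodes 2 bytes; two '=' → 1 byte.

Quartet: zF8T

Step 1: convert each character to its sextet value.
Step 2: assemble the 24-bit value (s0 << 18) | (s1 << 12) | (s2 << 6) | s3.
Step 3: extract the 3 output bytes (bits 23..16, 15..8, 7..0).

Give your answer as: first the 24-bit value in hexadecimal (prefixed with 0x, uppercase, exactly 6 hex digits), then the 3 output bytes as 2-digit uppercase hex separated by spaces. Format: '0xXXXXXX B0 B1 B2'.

Sextets: z=51, F=5, 8=60, T=19
24-bit: (51<<18) | (5<<12) | (60<<6) | 19
      = 0xCC0000 | 0x005000 | 0x000F00 | 0x000013
      = 0xCC5F13
Bytes: (v>>16)&0xFF=CC, (v>>8)&0xFF=5F, v&0xFF=13

Answer: 0xCC5F13 CC 5F 13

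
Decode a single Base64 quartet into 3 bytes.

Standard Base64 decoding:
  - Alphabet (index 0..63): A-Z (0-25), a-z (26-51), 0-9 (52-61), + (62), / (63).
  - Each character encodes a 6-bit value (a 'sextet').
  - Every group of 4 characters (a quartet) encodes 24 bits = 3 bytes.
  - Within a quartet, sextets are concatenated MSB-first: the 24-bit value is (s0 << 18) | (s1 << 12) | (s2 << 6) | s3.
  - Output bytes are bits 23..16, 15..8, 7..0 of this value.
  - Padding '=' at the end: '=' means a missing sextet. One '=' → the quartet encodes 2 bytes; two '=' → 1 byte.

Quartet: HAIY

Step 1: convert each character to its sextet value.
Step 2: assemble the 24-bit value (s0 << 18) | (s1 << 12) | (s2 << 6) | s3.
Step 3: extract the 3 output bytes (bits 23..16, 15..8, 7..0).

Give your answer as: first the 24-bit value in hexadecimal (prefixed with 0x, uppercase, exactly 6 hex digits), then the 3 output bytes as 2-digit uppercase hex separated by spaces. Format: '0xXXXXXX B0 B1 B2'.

Answer: 0x1C0218 1C 02 18

Derivation:
Sextets: H=7, A=0, I=8, Y=24
24-bit: (7<<18) | (0<<12) | (8<<6) | 24
      = 0x1C0000 | 0x000000 | 0x000200 | 0x000018
      = 0x1C0218
Bytes: (v>>16)&0xFF=1C, (v>>8)&0xFF=02, v&0xFF=18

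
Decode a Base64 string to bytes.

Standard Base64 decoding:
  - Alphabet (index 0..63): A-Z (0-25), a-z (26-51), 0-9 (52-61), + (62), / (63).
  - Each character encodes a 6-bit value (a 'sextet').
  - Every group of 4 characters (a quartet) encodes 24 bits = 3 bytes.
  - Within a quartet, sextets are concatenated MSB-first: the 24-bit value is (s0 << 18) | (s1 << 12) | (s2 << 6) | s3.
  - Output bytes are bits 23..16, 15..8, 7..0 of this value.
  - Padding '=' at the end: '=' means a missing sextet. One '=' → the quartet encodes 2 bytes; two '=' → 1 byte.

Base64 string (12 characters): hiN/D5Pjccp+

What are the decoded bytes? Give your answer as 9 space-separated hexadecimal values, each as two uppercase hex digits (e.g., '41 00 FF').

Answer: 86 23 7F 0F 93 E3 71 CA 7E

Derivation:
After char 0 ('h'=33): chars_in_quartet=1 acc=0x21 bytes_emitted=0
After char 1 ('i'=34): chars_in_quartet=2 acc=0x862 bytes_emitted=0
After char 2 ('N'=13): chars_in_quartet=3 acc=0x2188D bytes_emitted=0
After char 3 ('/'=63): chars_in_quartet=4 acc=0x86237F -> emit 86 23 7F, reset; bytes_emitted=3
After char 4 ('D'=3): chars_in_quartet=1 acc=0x3 bytes_emitted=3
After char 5 ('5'=57): chars_in_quartet=2 acc=0xF9 bytes_emitted=3
After char 6 ('P'=15): chars_in_quartet=3 acc=0x3E4F bytes_emitted=3
After char 7 ('j'=35): chars_in_quartet=4 acc=0xF93E3 -> emit 0F 93 E3, reset; bytes_emitted=6
After char 8 ('c'=28): chars_in_quartet=1 acc=0x1C bytes_emitted=6
After char 9 ('c'=28): chars_in_quartet=2 acc=0x71C bytes_emitted=6
After char 10 ('p'=41): chars_in_quartet=3 acc=0x1C729 bytes_emitted=6
After char 11 ('+'=62): chars_in_quartet=4 acc=0x71CA7E -> emit 71 CA 7E, reset; bytes_emitted=9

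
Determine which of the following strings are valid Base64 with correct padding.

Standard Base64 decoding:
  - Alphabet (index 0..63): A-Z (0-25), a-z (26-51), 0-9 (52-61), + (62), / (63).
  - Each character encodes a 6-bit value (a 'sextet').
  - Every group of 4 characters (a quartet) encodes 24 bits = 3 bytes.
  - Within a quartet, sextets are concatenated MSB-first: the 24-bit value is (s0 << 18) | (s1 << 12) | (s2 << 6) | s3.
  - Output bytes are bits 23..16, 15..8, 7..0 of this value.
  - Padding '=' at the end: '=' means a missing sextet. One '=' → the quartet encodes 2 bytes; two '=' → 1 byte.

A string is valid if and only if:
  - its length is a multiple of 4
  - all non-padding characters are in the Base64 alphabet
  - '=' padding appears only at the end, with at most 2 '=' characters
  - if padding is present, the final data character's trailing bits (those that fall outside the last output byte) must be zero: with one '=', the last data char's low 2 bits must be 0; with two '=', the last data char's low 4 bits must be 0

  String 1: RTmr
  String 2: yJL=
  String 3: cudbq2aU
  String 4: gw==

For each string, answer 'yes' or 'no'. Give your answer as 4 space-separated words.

Answer: yes no yes yes

Derivation:
String 1: 'RTmr' → valid
String 2: 'yJL=' → invalid (bad trailing bits)
String 3: 'cudbq2aU' → valid
String 4: 'gw==' → valid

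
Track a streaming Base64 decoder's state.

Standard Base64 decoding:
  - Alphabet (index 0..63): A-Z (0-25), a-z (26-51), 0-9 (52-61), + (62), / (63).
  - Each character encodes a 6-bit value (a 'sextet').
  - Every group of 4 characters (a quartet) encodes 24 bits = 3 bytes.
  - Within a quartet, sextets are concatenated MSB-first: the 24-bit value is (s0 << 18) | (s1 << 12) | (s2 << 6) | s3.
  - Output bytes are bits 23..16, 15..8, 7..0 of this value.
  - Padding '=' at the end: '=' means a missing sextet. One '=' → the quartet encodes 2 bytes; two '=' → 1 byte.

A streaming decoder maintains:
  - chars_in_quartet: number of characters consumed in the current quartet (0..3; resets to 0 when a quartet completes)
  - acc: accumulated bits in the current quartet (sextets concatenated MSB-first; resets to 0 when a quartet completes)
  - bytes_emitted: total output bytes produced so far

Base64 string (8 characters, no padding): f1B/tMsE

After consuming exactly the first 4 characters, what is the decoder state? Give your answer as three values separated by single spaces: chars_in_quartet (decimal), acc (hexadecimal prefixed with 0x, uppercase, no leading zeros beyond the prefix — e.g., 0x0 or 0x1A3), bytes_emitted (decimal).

After char 0 ('f'=31): chars_in_quartet=1 acc=0x1F bytes_emitted=0
After char 1 ('1'=53): chars_in_quartet=2 acc=0x7F5 bytes_emitted=0
After char 2 ('B'=1): chars_in_quartet=3 acc=0x1FD41 bytes_emitted=0
After char 3 ('/'=63): chars_in_quartet=4 acc=0x7F507F -> emit 7F 50 7F, reset; bytes_emitted=3

Answer: 0 0x0 3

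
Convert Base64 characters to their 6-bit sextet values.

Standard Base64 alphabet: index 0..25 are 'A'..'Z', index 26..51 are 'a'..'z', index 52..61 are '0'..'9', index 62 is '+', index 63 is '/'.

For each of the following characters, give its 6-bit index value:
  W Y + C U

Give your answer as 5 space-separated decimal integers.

Answer: 22 24 62 2 20

Derivation:
'W': A..Z range, ord('W') − ord('A') = 22
'Y': A..Z range, ord('Y') − ord('A') = 24
'+': index 62
'C': A..Z range, ord('C') − ord('A') = 2
'U': A..Z range, ord('U') − ord('A') = 20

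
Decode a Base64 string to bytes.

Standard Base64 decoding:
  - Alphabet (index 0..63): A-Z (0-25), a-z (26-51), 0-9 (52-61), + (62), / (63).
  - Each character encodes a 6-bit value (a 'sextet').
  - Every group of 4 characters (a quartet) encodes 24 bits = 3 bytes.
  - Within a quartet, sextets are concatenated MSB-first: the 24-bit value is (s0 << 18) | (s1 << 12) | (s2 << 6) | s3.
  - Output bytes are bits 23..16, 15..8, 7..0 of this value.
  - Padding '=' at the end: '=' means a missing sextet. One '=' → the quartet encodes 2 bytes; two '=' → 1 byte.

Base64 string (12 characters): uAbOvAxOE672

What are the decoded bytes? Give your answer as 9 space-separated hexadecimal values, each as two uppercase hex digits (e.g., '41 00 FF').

Answer: B8 06 CE BC 0C 4E 13 AE F6

Derivation:
After char 0 ('u'=46): chars_in_quartet=1 acc=0x2E bytes_emitted=0
After char 1 ('A'=0): chars_in_quartet=2 acc=0xB80 bytes_emitted=0
After char 2 ('b'=27): chars_in_quartet=3 acc=0x2E01B bytes_emitted=0
After char 3 ('O'=14): chars_in_quartet=4 acc=0xB806CE -> emit B8 06 CE, reset; bytes_emitted=3
After char 4 ('v'=47): chars_in_quartet=1 acc=0x2F bytes_emitted=3
After char 5 ('A'=0): chars_in_quartet=2 acc=0xBC0 bytes_emitted=3
After char 6 ('x'=49): chars_in_quartet=3 acc=0x2F031 bytes_emitted=3
After char 7 ('O'=14): chars_in_quartet=4 acc=0xBC0C4E -> emit BC 0C 4E, reset; bytes_emitted=6
After char 8 ('E'=4): chars_in_quartet=1 acc=0x4 bytes_emitted=6
After char 9 ('6'=58): chars_in_quartet=2 acc=0x13A bytes_emitted=6
After char 10 ('7'=59): chars_in_quartet=3 acc=0x4EBB bytes_emitted=6
After char 11 ('2'=54): chars_in_quartet=4 acc=0x13AEF6 -> emit 13 AE F6, reset; bytes_emitted=9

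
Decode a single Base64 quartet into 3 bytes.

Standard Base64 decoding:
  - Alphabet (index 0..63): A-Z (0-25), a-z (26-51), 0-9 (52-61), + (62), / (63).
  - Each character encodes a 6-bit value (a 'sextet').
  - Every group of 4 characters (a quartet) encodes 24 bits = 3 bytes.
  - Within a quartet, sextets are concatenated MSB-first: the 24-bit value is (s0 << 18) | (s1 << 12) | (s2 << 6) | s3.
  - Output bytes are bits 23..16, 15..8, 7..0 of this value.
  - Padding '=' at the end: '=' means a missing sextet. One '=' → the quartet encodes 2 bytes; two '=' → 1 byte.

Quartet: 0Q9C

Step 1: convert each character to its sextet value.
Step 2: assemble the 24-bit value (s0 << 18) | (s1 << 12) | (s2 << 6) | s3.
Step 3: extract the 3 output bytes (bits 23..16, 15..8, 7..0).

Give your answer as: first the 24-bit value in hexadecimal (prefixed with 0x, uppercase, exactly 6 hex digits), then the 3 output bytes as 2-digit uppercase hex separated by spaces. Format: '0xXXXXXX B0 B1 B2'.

Answer: 0xD10F42 D1 0F 42

Derivation:
Sextets: 0=52, Q=16, 9=61, C=2
24-bit: (52<<18) | (16<<12) | (61<<6) | 2
      = 0xD00000 | 0x010000 | 0x000F40 | 0x000002
      = 0xD10F42
Bytes: (v>>16)&0xFF=D1, (v>>8)&0xFF=0F, v&0xFF=42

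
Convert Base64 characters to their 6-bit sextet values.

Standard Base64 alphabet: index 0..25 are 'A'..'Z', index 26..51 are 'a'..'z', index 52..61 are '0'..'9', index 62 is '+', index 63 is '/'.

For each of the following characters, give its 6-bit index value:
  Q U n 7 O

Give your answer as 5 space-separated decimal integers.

Answer: 16 20 39 59 14

Derivation:
'Q': A..Z range, ord('Q') − ord('A') = 16
'U': A..Z range, ord('U') − ord('A') = 20
'n': a..z range, 26 + ord('n') − ord('a') = 39
'7': 0..9 range, 52 + ord('7') − ord('0') = 59
'O': A..Z range, ord('O') − ord('A') = 14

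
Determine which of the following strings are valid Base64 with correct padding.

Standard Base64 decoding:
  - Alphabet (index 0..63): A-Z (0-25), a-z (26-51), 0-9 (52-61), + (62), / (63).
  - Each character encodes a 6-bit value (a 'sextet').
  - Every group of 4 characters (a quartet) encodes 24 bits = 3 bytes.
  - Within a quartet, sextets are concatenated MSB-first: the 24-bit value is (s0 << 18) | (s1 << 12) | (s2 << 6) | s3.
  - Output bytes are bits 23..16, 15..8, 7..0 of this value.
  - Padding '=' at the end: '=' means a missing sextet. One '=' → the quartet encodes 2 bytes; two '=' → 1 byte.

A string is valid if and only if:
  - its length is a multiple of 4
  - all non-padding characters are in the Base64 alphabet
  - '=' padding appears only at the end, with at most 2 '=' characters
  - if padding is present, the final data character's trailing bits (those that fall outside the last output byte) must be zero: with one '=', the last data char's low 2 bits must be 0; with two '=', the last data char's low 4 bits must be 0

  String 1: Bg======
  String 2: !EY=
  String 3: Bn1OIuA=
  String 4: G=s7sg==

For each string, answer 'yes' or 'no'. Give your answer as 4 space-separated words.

Answer: no no yes no

Derivation:
String 1: 'Bg======' → invalid (6 pad chars (max 2))
String 2: '!EY=' → invalid (bad char(s): ['!'])
String 3: 'Bn1OIuA=' → valid
String 4: 'G=s7sg==' → invalid (bad char(s): ['=']; '=' in middle)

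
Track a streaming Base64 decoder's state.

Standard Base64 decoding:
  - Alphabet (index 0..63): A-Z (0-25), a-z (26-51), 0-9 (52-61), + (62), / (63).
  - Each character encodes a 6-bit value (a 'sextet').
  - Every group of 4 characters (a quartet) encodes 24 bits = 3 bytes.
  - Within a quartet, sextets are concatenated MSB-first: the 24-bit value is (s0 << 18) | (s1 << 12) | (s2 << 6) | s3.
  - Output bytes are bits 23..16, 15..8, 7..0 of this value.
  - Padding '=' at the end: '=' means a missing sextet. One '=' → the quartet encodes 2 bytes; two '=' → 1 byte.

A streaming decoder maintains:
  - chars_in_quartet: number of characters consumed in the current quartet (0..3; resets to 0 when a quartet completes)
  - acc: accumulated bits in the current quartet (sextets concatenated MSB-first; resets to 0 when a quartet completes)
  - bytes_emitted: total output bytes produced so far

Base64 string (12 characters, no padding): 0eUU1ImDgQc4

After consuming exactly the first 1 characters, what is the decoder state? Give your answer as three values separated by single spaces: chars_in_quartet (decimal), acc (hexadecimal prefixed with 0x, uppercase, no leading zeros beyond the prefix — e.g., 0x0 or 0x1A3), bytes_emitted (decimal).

After char 0 ('0'=52): chars_in_quartet=1 acc=0x34 bytes_emitted=0

Answer: 1 0x34 0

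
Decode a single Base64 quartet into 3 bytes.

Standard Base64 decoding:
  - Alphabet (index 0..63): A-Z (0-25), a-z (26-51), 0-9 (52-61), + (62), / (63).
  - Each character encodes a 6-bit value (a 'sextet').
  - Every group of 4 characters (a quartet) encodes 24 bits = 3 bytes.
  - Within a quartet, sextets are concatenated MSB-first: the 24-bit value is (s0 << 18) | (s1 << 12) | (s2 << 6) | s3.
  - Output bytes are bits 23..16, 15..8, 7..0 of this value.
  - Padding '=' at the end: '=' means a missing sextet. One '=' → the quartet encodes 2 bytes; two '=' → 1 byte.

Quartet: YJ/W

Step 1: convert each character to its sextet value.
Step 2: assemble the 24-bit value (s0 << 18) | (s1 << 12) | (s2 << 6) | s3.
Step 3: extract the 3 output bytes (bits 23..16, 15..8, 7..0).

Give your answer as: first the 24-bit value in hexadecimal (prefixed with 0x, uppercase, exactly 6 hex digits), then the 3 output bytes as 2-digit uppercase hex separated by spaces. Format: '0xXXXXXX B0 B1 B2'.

Answer: 0x609FD6 60 9F D6

Derivation:
Sextets: Y=24, J=9, /=63, W=22
24-bit: (24<<18) | (9<<12) | (63<<6) | 22
      = 0x600000 | 0x009000 | 0x000FC0 | 0x000016
      = 0x609FD6
Bytes: (v>>16)&0xFF=60, (v>>8)&0xFF=9F, v&0xFF=D6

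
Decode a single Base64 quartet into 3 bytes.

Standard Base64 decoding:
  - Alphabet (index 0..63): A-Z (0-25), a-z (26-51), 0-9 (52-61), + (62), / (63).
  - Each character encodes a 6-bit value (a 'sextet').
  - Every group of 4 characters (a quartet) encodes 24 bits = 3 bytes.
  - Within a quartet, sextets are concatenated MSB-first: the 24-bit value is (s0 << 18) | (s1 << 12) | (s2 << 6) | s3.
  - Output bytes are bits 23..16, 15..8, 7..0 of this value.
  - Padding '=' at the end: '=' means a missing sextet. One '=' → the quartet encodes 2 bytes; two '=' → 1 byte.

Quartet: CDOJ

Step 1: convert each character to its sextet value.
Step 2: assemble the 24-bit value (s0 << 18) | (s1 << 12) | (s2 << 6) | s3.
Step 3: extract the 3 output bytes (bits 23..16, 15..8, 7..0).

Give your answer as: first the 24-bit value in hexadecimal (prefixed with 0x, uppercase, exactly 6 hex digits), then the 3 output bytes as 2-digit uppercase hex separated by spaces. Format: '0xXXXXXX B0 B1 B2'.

Sextets: C=2, D=3, O=14, J=9
24-bit: (2<<18) | (3<<12) | (14<<6) | 9
      = 0x080000 | 0x003000 | 0x000380 | 0x000009
      = 0x083389
Bytes: (v>>16)&0xFF=08, (v>>8)&0xFF=33, v&0xFF=89

Answer: 0x083389 08 33 89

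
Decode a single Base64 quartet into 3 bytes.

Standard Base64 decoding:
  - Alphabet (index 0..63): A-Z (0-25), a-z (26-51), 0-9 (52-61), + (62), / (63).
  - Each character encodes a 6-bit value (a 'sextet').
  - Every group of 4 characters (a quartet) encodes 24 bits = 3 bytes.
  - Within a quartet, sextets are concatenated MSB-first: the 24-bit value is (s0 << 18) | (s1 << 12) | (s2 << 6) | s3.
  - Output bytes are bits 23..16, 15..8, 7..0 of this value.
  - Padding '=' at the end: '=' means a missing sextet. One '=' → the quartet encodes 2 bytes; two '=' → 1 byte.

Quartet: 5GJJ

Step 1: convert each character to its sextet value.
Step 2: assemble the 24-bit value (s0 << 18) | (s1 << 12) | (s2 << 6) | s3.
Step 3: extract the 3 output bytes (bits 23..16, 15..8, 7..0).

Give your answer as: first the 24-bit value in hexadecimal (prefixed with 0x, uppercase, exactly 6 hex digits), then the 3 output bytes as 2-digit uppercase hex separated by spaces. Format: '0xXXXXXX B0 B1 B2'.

Sextets: 5=57, G=6, J=9, J=9
24-bit: (57<<18) | (6<<12) | (9<<6) | 9
      = 0xE40000 | 0x006000 | 0x000240 | 0x000009
      = 0xE46249
Bytes: (v>>16)&0xFF=E4, (v>>8)&0xFF=62, v&0xFF=49

Answer: 0xE46249 E4 62 49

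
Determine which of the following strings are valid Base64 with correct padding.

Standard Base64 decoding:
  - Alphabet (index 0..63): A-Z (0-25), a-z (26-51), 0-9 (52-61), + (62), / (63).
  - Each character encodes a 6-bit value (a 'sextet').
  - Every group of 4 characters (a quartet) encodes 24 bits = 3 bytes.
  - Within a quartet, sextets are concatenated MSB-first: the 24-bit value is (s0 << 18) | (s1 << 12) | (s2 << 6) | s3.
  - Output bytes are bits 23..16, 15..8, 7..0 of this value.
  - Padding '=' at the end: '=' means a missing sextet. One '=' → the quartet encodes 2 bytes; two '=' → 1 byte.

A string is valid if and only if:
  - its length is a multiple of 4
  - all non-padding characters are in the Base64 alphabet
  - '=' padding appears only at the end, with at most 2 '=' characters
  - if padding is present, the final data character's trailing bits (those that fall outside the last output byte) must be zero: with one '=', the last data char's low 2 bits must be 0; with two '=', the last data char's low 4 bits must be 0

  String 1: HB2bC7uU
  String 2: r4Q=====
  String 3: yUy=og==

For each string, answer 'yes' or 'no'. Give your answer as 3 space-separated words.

Answer: yes no no

Derivation:
String 1: 'HB2bC7uU' → valid
String 2: 'r4Q=====' → invalid (5 pad chars (max 2))
String 3: 'yUy=og==' → invalid (bad char(s): ['=']; '=' in middle)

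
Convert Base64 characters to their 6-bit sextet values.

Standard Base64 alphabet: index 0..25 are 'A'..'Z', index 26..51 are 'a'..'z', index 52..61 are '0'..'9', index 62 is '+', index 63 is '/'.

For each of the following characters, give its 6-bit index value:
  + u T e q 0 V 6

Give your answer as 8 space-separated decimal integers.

Answer: 62 46 19 30 42 52 21 58

Derivation:
'+': index 62
'u': a..z range, 26 + ord('u') − ord('a') = 46
'T': A..Z range, ord('T') − ord('A') = 19
'e': a..z range, 26 + ord('e') − ord('a') = 30
'q': a..z range, 26 + ord('q') − ord('a') = 42
'0': 0..9 range, 52 + ord('0') − ord('0') = 52
'V': A..Z range, ord('V') − ord('A') = 21
'6': 0..9 range, 52 + ord('6') − ord('0') = 58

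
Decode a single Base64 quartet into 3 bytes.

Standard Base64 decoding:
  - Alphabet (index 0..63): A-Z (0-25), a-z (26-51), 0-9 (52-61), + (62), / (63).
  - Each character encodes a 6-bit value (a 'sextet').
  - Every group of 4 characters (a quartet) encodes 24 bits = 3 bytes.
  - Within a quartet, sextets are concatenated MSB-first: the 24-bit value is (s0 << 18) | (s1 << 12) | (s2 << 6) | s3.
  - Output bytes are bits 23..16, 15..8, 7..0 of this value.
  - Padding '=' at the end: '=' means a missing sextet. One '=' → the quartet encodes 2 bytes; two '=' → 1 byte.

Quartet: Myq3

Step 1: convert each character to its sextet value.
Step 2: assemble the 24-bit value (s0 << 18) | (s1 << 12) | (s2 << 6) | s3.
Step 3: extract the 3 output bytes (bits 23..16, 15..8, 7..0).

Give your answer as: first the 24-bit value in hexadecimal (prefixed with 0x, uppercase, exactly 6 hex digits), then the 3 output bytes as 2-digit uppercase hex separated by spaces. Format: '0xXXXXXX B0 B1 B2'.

Sextets: M=12, y=50, q=42, 3=55
24-bit: (12<<18) | (50<<12) | (42<<6) | 55
      = 0x300000 | 0x032000 | 0x000A80 | 0x000037
      = 0x332AB7
Bytes: (v>>16)&0xFF=33, (v>>8)&0xFF=2A, v&0xFF=B7

Answer: 0x332AB7 33 2A B7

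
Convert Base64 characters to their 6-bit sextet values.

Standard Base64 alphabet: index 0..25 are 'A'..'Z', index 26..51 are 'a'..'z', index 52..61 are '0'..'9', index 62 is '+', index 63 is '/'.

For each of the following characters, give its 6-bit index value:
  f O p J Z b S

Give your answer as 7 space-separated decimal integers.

Answer: 31 14 41 9 25 27 18

Derivation:
'f': a..z range, 26 + ord('f') − ord('a') = 31
'O': A..Z range, ord('O') − ord('A') = 14
'p': a..z range, 26 + ord('p') − ord('a') = 41
'J': A..Z range, ord('J') − ord('A') = 9
'Z': A..Z range, ord('Z') − ord('A') = 25
'b': a..z range, 26 + ord('b') − ord('a') = 27
'S': A..Z range, ord('S') − ord('A') = 18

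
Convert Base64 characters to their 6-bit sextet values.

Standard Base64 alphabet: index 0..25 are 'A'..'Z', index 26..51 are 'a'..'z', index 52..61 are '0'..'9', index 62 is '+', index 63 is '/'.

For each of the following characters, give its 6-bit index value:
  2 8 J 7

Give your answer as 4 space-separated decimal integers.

'2': 0..9 range, 52 + ord('2') − ord('0') = 54
'8': 0..9 range, 52 + ord('8') − ord('0') = 60
'J': A..Z range, ord('J') − ord('A') = 9
'7': 0..9 range, 52 + ord('7') − ord('0') = 59

Answer: 54 60 9 59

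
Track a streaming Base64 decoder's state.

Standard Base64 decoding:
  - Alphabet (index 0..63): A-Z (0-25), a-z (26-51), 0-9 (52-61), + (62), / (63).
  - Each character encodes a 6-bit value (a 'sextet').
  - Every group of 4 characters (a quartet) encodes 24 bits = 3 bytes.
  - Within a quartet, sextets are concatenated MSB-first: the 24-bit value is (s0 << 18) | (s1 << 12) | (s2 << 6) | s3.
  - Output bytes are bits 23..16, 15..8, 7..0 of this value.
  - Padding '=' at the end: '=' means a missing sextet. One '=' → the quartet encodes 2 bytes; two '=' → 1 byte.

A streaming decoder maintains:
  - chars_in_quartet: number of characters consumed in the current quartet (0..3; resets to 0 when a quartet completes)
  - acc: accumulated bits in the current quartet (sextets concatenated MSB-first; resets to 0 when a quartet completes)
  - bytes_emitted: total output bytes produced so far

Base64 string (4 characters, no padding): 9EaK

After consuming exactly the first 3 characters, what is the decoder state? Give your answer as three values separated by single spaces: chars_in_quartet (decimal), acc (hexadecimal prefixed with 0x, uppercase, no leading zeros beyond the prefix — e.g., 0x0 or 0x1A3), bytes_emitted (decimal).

After char 0 ('9'=61): chars_in_quartet=1 acc=0x3D bytes_emitted=0
After char 1 ('E'=4): chars_in_quartet=2 acc=0xF44 bytes_emitted=0
After char 2 ('a'=26): chars_in_quartet=3 acc=0x3D11A bytes_emitted=0

Answer: 3 0x3D11A 0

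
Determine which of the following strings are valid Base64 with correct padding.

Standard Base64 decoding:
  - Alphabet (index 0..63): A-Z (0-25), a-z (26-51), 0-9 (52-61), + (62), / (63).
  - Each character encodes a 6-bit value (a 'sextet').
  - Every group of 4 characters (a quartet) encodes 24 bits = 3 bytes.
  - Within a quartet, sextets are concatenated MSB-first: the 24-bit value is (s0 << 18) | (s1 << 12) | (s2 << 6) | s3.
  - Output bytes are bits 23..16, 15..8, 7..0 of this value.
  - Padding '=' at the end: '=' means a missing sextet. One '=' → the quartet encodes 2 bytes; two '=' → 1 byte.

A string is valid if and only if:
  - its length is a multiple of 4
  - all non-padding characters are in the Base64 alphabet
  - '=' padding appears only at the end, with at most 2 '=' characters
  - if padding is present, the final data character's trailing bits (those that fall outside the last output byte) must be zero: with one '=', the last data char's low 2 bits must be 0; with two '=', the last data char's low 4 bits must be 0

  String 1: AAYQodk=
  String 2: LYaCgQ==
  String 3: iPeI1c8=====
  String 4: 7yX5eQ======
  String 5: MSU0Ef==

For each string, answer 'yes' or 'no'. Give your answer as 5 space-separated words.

String 1: 'AAYQodk=' → valid
String 2: 'LYaCgQ==' → valid
String 3: 'iPeI1c8=====' → invalid (5 pad chars (max 2))
String 4: '7yX5eQ======' → invalid (6 pad chars (max 2))
String 5: 'MSU0Ef==' → invalid (bad trailing bits)

Answer: yes yes no no no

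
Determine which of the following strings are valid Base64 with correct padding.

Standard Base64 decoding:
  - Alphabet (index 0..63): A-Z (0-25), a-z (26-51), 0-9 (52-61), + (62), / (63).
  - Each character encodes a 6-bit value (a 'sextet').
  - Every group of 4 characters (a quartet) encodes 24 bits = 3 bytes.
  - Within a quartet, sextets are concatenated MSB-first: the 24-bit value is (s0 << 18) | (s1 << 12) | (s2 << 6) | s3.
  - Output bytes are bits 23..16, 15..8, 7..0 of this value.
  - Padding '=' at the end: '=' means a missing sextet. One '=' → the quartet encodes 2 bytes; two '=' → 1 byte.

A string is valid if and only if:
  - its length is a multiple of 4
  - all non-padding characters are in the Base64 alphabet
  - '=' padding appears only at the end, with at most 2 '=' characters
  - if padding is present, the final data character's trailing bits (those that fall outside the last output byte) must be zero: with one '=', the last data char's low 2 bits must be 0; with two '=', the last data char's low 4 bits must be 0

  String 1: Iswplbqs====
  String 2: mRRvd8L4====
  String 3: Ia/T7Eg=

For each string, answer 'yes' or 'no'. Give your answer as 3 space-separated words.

String 1: 'Iswplbqs====' → invalid (4 pad chars (max 2))
String 2: 'mRRvd8L4====' → invalid (4 pad chars (max 2))
String 3: 'Ia/T7Eg=' → valid

Answer: no no yes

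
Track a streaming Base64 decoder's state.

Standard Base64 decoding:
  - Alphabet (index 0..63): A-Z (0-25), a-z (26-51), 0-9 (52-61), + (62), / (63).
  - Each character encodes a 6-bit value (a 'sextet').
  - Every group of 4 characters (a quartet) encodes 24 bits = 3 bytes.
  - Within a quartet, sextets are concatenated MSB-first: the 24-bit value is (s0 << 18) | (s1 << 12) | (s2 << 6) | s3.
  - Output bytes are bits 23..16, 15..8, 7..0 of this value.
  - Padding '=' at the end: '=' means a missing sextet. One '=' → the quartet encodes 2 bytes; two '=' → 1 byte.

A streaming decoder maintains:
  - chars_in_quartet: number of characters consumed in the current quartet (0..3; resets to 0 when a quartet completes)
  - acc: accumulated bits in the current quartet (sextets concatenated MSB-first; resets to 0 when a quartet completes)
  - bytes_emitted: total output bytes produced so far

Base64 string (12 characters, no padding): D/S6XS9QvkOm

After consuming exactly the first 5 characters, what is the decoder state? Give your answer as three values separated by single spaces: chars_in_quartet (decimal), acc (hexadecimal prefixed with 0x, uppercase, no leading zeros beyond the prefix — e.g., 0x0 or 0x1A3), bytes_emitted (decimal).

Answer: 1 0x17 3

Derivation:
After char 0 ('D'=3): chars_in_quartet=1 acc=0x3 bytes_emitted=0
After char 1 ('/'=63): chars_in_quartet=2 acc=0xFF bytes_emitted=0
After char 2 ('S'=18): chars_in_quartet=3 acc=0x3FD2 bytes_emitted=0
After char 3 ('6'=58): chars_in_quartet=4 acc=0xFF4BA -> emit 0F F4 BA, reset; bytes_emitted=3
After char 4 ('X'=23): chars_in_quartet=1 acc=0x17 bytes_emitted=3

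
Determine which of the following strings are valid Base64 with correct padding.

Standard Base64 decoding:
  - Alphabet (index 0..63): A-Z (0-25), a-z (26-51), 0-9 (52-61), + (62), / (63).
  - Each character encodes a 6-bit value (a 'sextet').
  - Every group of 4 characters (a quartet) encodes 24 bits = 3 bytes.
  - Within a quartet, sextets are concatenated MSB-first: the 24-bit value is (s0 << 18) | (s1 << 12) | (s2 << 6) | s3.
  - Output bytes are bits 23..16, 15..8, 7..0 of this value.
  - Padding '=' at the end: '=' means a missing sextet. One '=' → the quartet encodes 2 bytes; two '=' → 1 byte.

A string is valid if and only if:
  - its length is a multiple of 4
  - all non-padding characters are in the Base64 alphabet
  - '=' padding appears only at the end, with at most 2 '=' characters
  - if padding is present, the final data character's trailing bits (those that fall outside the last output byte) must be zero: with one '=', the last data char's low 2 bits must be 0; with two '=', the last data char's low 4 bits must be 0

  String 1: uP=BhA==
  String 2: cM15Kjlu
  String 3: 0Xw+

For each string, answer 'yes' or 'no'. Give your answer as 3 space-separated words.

Answer: no yes yes

Derivation:
String 1: 'uP=BhA==' → invalid (bad char(s): ['=']; '=' in middle)
String 2: 'cM15Kjlu' → valid
String 3: '0Xw+' → valid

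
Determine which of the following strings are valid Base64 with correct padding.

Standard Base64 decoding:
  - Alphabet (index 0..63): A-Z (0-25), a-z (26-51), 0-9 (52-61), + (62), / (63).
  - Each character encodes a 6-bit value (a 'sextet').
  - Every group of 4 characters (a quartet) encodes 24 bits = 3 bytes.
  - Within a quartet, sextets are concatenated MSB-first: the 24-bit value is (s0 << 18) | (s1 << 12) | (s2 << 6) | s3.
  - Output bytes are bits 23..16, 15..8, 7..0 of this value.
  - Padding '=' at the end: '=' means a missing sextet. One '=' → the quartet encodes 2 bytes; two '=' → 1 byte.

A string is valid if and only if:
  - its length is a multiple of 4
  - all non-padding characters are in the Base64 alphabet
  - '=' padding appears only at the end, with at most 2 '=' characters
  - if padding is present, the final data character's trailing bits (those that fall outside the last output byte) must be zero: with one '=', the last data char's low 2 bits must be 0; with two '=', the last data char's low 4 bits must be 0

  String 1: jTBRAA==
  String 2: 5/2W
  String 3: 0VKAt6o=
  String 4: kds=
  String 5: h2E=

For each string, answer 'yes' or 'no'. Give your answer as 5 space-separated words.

String 1: 'jTBRAA==' → valid
String 2: '5/2W' → valid
String 3: '0VKAt6o=' → valid
String 4: 'kds=' → valid
String 5: 'h2E=' → valid

Answer: yes yes yes yes yes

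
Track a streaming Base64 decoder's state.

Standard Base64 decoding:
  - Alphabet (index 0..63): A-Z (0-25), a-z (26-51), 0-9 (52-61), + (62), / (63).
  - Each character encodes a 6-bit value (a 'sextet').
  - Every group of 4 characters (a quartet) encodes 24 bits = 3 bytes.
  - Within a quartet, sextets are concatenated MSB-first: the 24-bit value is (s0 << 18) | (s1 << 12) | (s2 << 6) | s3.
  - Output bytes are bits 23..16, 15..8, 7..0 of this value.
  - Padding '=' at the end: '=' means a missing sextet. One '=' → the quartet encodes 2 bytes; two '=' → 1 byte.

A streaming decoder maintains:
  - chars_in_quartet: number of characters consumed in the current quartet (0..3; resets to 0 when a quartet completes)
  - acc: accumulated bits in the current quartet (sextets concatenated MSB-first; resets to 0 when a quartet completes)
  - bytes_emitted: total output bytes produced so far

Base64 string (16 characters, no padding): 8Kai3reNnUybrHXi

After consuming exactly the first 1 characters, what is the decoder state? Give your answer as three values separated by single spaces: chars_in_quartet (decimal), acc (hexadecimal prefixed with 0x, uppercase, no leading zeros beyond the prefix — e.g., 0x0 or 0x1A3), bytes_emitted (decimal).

After char 0 ('8'=60): chars_in_quartet=1 acc=0x3C bytes_emitted=0

Answer: 1 0x3C 0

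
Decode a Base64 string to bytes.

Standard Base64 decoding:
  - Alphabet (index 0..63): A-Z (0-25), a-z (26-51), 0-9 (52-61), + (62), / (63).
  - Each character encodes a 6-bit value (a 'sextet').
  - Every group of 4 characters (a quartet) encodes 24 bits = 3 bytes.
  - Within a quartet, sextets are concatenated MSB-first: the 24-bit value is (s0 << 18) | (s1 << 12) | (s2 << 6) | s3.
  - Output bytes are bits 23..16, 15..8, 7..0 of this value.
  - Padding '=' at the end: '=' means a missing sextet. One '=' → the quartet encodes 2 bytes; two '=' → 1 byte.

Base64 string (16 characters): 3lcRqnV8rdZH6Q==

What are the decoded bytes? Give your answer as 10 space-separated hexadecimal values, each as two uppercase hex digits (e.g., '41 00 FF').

After char 0 ('3'=55): chars_in_quartet=1 acc=0x37 bytes_emitted=0
After char 1 ('l'=37): chars_in_quartet=2 acc=0xDE5 bytes_emitted=0
After char 2 ('c'=28): chars_in_quartet=3 acc=0x3795C bytes_emitted=0
After char 3 ('R'=17): chars_in_quartet=4 acc=0xDE5711 -> emit DE 57 11, reset; bytes_emitted=3
After char 4 ('q'=42): chars_in_quartet=1 acc=0x2A bytes_emitted=3
After char 5 ('n'=39): chars_in_quartet=2 acc=0xAA7 bytes_emitted=3
After char 6 ('V'=21): chars_in_quartet=3 acc=0x2A9D5 bytes_emitted=3
After char 7 ('8'=60): chars_in_quartet=4 acc=0xAA757C -> emit AA 75 7C, reset; bytes_emitted=6
After char 8 ('r'=43): chars_in_quartet=1 acc=0x2B bytes_emitted=6
After char 9 ('d'=29): chars_in_quartet=2 acc=0xADD bytes_emitted=6
After char 10 ('Z'=25): chars_in_quartet=3 acc=0x2B759 bytes_emitted=6
After char 11 ('H'=7): chars_in_quartet=4 acc=0xADD647 -> emit AD D6 47, reset; bytes_emitted=9
After char 12 ('6'=58): chars_in_quartet=1 acc=0x3A bytes_emitted=9
After char 13 ('Q'=16): chars_in_quartet=2 acc=0xE90 bytes_emitted=9
Padding '==': partial quartet acc=0xE90 -> emit E9; bytes_emitted=10

Answer: DE 57 11 AA 75 7C AD D6 47 E9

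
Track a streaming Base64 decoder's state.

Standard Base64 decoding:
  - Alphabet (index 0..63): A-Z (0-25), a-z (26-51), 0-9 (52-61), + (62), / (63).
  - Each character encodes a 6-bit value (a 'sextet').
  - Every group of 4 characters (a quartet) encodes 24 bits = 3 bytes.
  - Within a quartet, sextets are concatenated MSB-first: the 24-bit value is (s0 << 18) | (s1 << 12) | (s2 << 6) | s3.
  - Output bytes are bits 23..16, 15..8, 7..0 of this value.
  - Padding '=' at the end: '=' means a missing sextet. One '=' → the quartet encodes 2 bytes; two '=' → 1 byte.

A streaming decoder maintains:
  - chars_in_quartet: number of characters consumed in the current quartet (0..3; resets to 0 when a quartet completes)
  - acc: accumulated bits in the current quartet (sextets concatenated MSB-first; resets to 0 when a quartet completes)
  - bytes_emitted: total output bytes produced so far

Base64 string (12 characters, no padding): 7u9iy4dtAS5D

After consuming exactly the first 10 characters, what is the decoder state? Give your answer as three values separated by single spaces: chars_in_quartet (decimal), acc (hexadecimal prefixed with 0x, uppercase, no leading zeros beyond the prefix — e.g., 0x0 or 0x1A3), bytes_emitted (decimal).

After char 0 ('7'=59): chars_in_quartet=1 acc=0x3B bytes_emitted=0
After char 1 ('u'=46): chars_in_quartet=2 acc=0xEEE bytes_emitted=0
After char 2 ('9'=61): chars_in_quartet=3 acc=0x3BBBD bytes_emitted=0
After char 3 ('i'=34): chars_in_quartet=4 acc=0xEEEF62 -> emit EE EF 62, reset; bytes_emitted=3
After char 4 ('y'=50): chars_in_quartet=1 acc=0x32 bytes_emitted=3
After char 5 ('4'=56): chars_in_quartet=2 acc=0xCB8 bytes_emitted=3
After char 6 ('d'=29): chars_in_quartet=3 acc=0x32E1D bytes_emitted=3
After char 7 ('t'=45): chars_in_quartet=4 acc=0xCB876D -> emit CB 87 6D, reset; bytes_emitted=6
After char 8 ('A'=0): chars_in_quartet=1 acc=0x0 bytes_emitted=6
After char 9 ('S'=18): chars_in_quartet=2 acc=0x12 bytes_emitted=6

Answer: 2 0x12 6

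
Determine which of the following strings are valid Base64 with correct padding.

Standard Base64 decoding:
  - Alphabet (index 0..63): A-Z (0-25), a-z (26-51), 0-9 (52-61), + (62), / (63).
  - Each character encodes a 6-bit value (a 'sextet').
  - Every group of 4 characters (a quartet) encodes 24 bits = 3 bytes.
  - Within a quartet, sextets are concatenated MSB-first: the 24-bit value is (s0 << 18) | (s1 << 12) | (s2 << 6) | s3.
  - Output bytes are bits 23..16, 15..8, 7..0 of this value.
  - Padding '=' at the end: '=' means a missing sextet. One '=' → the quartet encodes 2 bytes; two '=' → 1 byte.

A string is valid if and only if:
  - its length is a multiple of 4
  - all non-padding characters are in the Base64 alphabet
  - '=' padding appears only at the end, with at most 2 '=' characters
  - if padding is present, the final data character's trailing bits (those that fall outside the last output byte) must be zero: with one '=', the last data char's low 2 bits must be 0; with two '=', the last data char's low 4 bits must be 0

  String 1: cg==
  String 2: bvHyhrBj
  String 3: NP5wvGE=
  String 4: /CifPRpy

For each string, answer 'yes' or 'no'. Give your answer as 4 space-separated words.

Answer: yes yes yes yes

Derivation:
String 1: 'cg==' → valid
String 2: 'bvHyhrBj' → valid
String 3: 'NP5wvGE=' → valid
String 4: '/CifPRpy' → valid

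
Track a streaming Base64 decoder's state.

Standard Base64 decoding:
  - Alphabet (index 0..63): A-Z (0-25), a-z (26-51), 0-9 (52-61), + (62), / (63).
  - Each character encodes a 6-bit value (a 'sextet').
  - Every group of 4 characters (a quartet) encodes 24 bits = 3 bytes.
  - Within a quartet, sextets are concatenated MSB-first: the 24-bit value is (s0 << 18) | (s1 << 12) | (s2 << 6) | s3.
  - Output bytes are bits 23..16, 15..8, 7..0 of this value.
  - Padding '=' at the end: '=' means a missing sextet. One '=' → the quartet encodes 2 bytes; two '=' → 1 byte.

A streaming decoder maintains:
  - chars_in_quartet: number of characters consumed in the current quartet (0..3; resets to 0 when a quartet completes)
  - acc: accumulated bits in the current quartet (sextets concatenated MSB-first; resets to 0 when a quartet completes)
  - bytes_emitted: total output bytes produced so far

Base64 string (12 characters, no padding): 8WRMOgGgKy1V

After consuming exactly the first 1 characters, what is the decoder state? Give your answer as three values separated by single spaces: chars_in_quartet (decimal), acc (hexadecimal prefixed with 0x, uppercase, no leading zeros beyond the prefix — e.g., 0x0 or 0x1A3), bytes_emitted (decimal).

Answer: 1 0x3C 0

Derivation:
After char 0 ('8'=60): chars_in_quartet=1 acc=0x3C bytes_emitted=0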